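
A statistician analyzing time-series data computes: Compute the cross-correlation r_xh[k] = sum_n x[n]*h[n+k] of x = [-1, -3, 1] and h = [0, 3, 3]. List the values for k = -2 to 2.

Both sequences indexed from 0 and zero outside their support.
Lags with overlap: k = -2 to 2.
  r_xh[-2] = x[2]*h[0] = 0
  r_xh[-1] = x[1]*h[0] + x[2]*h[1] = 3
  r_xh[0] = x[0]*h[0] + x[1]*h[1] + x[2]*h[2] = -6
  r_xh[1] = x[0]*h[1] + x[1]*h[2] = -12
  r_xh[2] = x[0]*h[2] = -3
r_xh = [0, 3, -6, -12, -3] (for k = -2, ..., 2)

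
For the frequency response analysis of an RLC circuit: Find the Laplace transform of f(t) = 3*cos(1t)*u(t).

Standard pair: cos(wt)*u(t) <-> s/(s^2+w^2)
With w = 1: L{3*cos(1t)*u(t)} = 3s/(s^2+1)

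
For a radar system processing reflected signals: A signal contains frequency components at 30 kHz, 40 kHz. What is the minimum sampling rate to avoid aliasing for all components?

The highest frequency component is f_max = 40 kHz.
Nyquist rate = 2 * f_max = 2 * 40 kHz = 80 kHz.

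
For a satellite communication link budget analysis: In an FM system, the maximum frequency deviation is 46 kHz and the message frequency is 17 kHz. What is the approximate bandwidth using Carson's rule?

Carson's rule: BW = 2*(delta_f + f_m)
= 2*(46 + 17) kHz = 126 kHz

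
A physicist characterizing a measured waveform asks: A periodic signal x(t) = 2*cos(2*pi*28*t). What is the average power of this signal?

Average power of A*cos(wt) is A^2/2.
P = 2^2 / 2 = 4/2 = 2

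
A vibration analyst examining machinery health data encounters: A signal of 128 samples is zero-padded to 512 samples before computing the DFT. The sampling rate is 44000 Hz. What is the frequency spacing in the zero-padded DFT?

Original DFT: N = 128, resolution = f_s/N = 44000/128 = 1375/4 Hz
Zero-padded DFT: N = 512, resolution = f_s/N = 44000/512 = 1375/16 Hz
Zero-padding interpolates the spectrum (finer frequency grid)
but does NOT improve the true spectral resolution (ability to resolve close frequencies).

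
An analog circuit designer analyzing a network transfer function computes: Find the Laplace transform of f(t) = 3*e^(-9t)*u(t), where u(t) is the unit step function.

Standard Laplace transform pair:
e^(-at)*u(t) <-> 1/(s+a)
With a = 9: L{3*e^(-9t)*u(t)} = 3/(s+9), ROC: Re(s) > -9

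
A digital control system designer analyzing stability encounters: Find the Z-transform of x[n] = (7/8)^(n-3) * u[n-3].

Time-shifting property: if X(z) = Z{x[n]}, then Z{x[n-d]} = z^(-d) * X(z)
X(z) = z/(z - 7/8) for x[n] = (7/8)^n * u[n]
Z{x[n-3]} = z^(-3) * z/(z - 7/8) = z^(-2)/(z - 7/8)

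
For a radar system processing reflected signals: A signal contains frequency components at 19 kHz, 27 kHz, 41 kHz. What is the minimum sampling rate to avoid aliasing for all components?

The highest frequency component is f_max = 41 kHz.
Nyquist rate = 2 * f_max = 2 * 41 kHz = 82 kHz.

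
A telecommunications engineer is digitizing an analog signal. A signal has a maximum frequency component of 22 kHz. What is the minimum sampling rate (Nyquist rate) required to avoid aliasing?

By the Nyquist-Shannon sampling theorem,
the minimum sampling rate (Nyquist rate) must be at least 2 * f_max.
Nyquist rate = 2 * 22 kHz = 44 kHz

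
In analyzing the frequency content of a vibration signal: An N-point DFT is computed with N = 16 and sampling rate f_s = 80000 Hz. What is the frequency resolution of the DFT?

DFT frequency resolution = f_s / N
= 80000 / 16 = 5000 Hz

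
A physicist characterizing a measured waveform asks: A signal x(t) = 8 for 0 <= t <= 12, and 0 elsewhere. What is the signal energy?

Energy = integral of |x(t)|^2 dt over the signal duration
= 8^2 * 12 = 64 * 12 = 768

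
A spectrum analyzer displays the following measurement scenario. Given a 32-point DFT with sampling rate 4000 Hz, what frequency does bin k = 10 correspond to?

The frequency of DFT bin k is: f_k = k * f_s / N
f_10 = 10 * 4000 / 32 = 1250 Hz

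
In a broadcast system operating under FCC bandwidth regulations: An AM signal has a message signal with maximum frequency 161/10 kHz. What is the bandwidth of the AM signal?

In AM (double-sideband), the bandwidth is twice the message frequency.
BW = 2 * f_m = 2 * 161/10 kHz = 161/5 kHz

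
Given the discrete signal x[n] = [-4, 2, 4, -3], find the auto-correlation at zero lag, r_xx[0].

The auto-correlation at zero lag r_xx[0] equals the signal energy.
r_xx[0] = sum of x[n]^2 = (-4)^2 + 2^2 + 4^2 + (-3)^2
= 16 + 4 + 16 + 9 = 45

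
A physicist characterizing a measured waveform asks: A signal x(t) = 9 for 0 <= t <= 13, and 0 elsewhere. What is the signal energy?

Energy = integral of |x(t)|^2 dt over the signal duration
= 9^2 * 13 = 81 * 13 = 1053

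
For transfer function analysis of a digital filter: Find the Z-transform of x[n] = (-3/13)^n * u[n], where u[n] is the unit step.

The Z-transform of a^n * u[n] is z/(z-a) for |z| > |a|.
Here a = -3/13, so X(z) = z/(z - (-3/13)) = 13z/(13z + 3)
ROC: |z| > 3/13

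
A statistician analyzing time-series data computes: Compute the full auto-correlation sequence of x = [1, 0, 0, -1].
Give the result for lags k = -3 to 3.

r_xx[k] = sum_m x[m]*x[m+k], indexed from 0, for k = -3 to 3:
  r_xx[-3] = x[3]*x[0] = -1
  r_xx[-2] = x[2]*x[0] + x[3]*x[1] = 0
  r_xx[-1] = x[1]*x[0] + x[2]*x[1] + x[3]*x[2] = 0
  r_xx[0] = x[0]*x[0] + x[1]*x[1] + x[2]*x[2] + x[3]*x[3] = 2
  r_xx[1] = x[0]*x[1] + x[1]*x[2] + x[2]*x[3] = 0
  r_xx[2] = x[0]*x[2] + x[1]*x[3] = 0
  r_xx[3] = x[0]*x[3] = -1
r_xx = [-1, 0, 0, 2, 0, 0, -1]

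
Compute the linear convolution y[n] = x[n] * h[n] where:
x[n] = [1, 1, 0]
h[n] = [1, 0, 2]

y[n] = sum_k x[k]*h[n-k]. Output length = len(x) + len(h) - 1 = 3 + 3 - 1 = 5.
y[0] = 1*1 = 1
y[1] = 1*1 + 1*0 = 1
y[2] = 0*1 + 1*0 + 1*2 = 2
y[3] = 0*0 + 1*2 = 2
y[4] = 0*2 = 0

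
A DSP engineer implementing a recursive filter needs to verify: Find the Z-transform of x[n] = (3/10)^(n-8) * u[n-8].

Time-shifting property: if X(z) = Z{x[n]}, then Z{x[n-d]} = z^(-d) * X(z)
X(z) = z/(z - 3/10) for x[n] = (3/10)^n * u[n]
Z{x[n-8]} = z^(-8) * z/(z - 3/10) = z^(-7)/(z - 3/10)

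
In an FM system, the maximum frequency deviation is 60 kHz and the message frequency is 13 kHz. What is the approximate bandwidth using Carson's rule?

Carson's rule: BW = 2*(delta_f + f_m)
= 2*(60 + 13) kHz = 146 kHz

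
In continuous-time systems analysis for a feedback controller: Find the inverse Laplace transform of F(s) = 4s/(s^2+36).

Standard pair: s/(s^2+w^2) <-> cos(wt)*u(t)
With k=4, w=6: f(t) = 4*cos(6t)*u(t)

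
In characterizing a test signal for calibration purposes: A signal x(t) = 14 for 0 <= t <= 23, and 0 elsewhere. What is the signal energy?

Energy = integral of |x(t)|^2 dt over the signal duration
= 14^2 * 23 = 196 * 23 = 4508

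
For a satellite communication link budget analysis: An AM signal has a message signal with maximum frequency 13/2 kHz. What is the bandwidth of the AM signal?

In AM (double-sideband), the bandwidth is twice the message frequency.
BW = 2 * f_m = 2 * 13/2 kHz = 13 kHz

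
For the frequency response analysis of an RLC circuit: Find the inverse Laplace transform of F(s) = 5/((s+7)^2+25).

Standard pair: w/((s+a)^2+w^2) <-> e^(-at)*sin(wt)*u(t)
With a=7, w=5: f(t) = e^(-7t)*sin(5t)*u(t)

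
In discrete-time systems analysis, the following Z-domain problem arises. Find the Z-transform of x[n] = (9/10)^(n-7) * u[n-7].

Time-shifting property: if X(z) = Z{x[n]}, then Z{x[n-d]} = z^(-d) * X(z)
X(z) = z/(z - 9/10) for x[n] = (9/10)^n * u[n]
Z{x[n-7]} = z^(-7) * z/(z - 9/10) = z^(-6)/(z - 9/10)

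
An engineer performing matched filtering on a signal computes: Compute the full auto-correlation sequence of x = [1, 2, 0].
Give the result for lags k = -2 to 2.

r_xx[k] = sum_m x[m]*x[m+k], indexed from 0, for k = -2 to 2:
  r_xx[-2] = x[2]*x[0] = 0
  r_xx[-1] = x[1]*x[0] + x[2]*x[1] = 2
  r_xx[0] = x[0]*x[0] + x[1]*x[1] + x[2]*x[2] = 5
  r_xx[1] = x[0]*x[1] + x[1]*x[2] = 2
  r_xx[2] = x[0]*x[2] = 0
r_xx = [0, 2, 5, 2, 0]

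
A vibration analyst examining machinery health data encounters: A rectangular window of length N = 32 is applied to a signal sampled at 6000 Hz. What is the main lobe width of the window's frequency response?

For a rectangular window of length N,
the main lobe width in frequency is 2*f_s/N.
= 2*6000/32 = 375 Hz
This determines the minimum frequency separation for resolving two sinusoids.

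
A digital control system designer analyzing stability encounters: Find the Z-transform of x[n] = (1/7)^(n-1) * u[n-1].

Time-shifting property: if X(z) = Z{x[n]}, then Z{x[n-d]} = z^(-d) * X(z)
X(z) = z/(z - 1/7) for x[n] = (1/7)^n * u[n]
Z{x[n-1]} = z^(-1) * z/(z - 1/7) = 1/(z - 1/7)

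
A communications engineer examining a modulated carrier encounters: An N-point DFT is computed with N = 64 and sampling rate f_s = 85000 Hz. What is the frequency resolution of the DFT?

DFT frequency resolution = f_s / N
= 85000 / 64 = 10625/8 Hz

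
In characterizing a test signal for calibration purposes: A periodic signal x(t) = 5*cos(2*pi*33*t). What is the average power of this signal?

Average power of A*cos(wt) is A^2/2.
P = 5^2 / 2 = 25/2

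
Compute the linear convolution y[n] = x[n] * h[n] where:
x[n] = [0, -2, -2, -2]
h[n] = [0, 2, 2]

y[n] = sum_k x[k]*h[n-k]. Output length = len(x) + len(h) - 1 = 4 + 3 - 1 = 6.
y[0] = 0*0 = 0
y[1] = -2*0 + 0*2 = 0
y[2] = -2*0 + -2*2 + 0*2 = -4
y[3] = -2*0 + -2*2 + -2*2 = -8
y[4] = -2*2 + -2*2 = -8
y[5] = -2*2 = -4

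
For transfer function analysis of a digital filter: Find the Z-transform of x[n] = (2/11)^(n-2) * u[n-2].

Time-shifting property: if X(z) = Z{x[n]}, then Z{x[n-d]} = z^(-d) * X(z)
X(z) = z/(z - 2/11) for x[n] = (2/11)^n * u[n]
Z{x[n-2]} = z^(-2) * z/(z - 2/11) = z^(-1)/(z - 2/11)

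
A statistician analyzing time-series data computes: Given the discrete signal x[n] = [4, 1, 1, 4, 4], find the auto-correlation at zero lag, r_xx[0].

The auto-correlation at zero lag r_xx[0] equals the signal energy.
r_xx[0] = sum of x[n]^2 = 4^2 + 1^2 + 1^2 + 4^2 + 4^2
= 16 + 1 + 1 + 16 + 16 = 50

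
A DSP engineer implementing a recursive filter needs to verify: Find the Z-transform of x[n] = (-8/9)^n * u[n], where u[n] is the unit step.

The Z-transform of a^n * u[n] is z/(z-a) for |z| > |a|.
Here a = -8/9, so X(z) = z/(z - (-8/9)) = 9z/(9z + 8)
ROC: |z| > 8/9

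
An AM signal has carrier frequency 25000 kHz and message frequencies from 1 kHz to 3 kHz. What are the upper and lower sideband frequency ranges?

Upper sideband (USB) = fc + [fm_low, fm_high] = 25000 + [1, 3] = [25001, 25003] kHz
Lower sideband (LSB) = fc - [fm_high, fm_low] = 25000 - [3, 1] = [24997, 24999] kHz
Total occupied spectrum: 24997 kHz to 25003 kHz (plus carrier at 25000 kHz)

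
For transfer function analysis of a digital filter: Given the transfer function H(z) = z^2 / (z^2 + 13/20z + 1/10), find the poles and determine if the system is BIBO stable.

Poles are roots of the denominator: z^2 + 13/20z + 1/10 = 0.
Quadratic formula: z = [-(13/20) +/- sqrt((13/20)^2 - 4*(1/10))] / 2
Discriminant = 169/400 - 2/5 = 9/400; sqrt = 3/20.
z = (-13/20 +/- 3/20) / 2 => z = -1/4 or z = -2/5.
|p1| = 2/5, |p2| = 1/4.
For BIBO stability, all poles must lie inside the unit circle (|p| < 1).
System is STABLE since both |p| < 1.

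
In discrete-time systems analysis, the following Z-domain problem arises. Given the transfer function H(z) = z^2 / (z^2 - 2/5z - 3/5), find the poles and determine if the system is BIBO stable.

Poles are roots of the denominator: z^2 - 2/5z - 3/5 = 0.
Quadratic formula: z = [-(-2/5) +/- sqrt((-2/5)^2 - 4*(-3/5))] / 2
Discriminant = 4/25 + 12/5 = 64/25; sqrt = 8/5.
z = (2/5 +/- 8/5) / 2 => z = 1 or z = -3/5.
|p1| = 1, |p2| = 3/5.
For BIBO stability, all poles must lie inside the unit circle (|p| < 1).
System is UNSTABLE since at least one |p| >= 1.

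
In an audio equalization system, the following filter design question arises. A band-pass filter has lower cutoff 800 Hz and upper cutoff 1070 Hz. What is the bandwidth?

Bandwidth = f_high - f_low
= 1070 Hz - 800 Hz = 270 Hz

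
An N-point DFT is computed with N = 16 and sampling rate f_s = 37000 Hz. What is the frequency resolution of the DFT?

DFT frequency resolution = f_s / N
= 37000 / 16 = 4625/2 Hz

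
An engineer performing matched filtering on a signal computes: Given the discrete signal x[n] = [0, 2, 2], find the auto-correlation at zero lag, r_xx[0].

The auto-correlation at zero lag r_xx[0] equals the signal energy.
r_xx[0] = sum of x[n]^2 = 0^2 + 2^2 + 2^2
= 0 + 4 + 4 = 8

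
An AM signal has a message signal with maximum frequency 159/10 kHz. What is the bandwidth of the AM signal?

In AM (double-sideband), the bandwidth is twice the message frequency.
BW = 2 * f_m = 2 * 159/10 kHz = 159/5 kHz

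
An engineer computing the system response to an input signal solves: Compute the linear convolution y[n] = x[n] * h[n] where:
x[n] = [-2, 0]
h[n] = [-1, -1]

y[n] = sum_k x[k]*h[n-k]. Output length = len(x) + len(h) - 1 = 2 + 2 - 1 = 3.
y[0] = -2*-1 = 2
y[1] = 0*-1 + -2*-1 = 2
y[2] = 0*-1 = 0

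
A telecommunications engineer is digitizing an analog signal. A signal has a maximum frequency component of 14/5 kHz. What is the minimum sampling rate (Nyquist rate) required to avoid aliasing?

By the Nyquist-Shannon sampling theorem,
the minimum sampling rate (Nyquist rate) must be at least 2 * f_max.
Nyquist rate = 2 * 14/5 kHz = 28/5 kHz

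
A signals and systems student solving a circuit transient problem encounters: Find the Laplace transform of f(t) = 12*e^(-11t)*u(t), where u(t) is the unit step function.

Standard Laplace transform pair:
e^(-at)*u(t) <-> 1/(s+a)
With a = 11: L{12*e^(-11t)*u(t)} = 12/(s+11), ROC: Re(s) > -11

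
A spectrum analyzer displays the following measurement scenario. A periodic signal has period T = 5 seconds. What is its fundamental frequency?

The fundamental frequency is the reciprocal of the period.
f = 1/T = 1/(5) = 1/5 Hz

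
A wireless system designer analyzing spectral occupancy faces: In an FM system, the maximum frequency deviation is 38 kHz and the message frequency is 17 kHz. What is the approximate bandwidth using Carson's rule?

Carson's rule: BW = 2*(delta_f + f_m)
= 2*(38 + 17) kHz = 110 kHz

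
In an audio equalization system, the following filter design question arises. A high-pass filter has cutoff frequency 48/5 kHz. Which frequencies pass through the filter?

A high-pass filter passes all frequencies above the cutoff frequency 48/5 kHz and attenuates lower frequencies.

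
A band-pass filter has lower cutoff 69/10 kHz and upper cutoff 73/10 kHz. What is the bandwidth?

Bandwidth = f_high - f_low
= 73/10 kHz - 69/10 kHz = 2/5 kHz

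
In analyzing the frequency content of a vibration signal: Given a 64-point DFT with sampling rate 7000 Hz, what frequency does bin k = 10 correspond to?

The frequency of DFT bin k is: f_k = k * f_s / N
f_10 = 10 * 7000 / 64 = 4375/4 Hz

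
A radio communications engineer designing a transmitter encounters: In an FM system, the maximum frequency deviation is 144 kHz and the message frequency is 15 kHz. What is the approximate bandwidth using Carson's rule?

Carson's rule: BW = 2*(delta_f + f_m)
= 2*(144 + 15) kHz = 318 kHz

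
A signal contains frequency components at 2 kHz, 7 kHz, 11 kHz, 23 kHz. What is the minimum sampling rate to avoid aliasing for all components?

The highest frequency component is f_max = 23 kHz.
Nyquist rate = 2 * f_max = 2 * 23 kHz = 46 kHz.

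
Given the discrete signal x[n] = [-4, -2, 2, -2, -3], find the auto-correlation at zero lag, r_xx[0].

The auto-correlation at zero lag r_xx[0] equals the signal energy.
r_xx[0] = sum of x[n]^2 = (-4)^2 + (-2)^2 + 2^2 + (-2)^2 + (-3)^2
= 16 + 4 + 4 + 4 + 9 = 37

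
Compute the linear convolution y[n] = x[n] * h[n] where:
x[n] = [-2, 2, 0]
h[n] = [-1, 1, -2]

y[n] = sum_k x[k]*h[n-k]. Output length = len(x) + len(h) - 1 = 3 + 3 - 1 = 5.
y[0] = -2*-1 = 2
y[1] = 2*-1 + -2*1 = -4
y[2] = 0*-1 + 2*1 + -2*-2 = 6
y[3] = 0*1 + 2*-2 = -4
y[4] = 0*-2 = 0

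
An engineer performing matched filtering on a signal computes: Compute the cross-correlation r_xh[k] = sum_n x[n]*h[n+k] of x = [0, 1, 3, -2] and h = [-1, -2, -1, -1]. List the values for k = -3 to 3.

Both sequences indexed from 0 and zero outside their support.
Lags with overlap: k = -3 to 3.
  r_xh[-3] = x[3]*h[0] = 2
  r_xh[-2] = x[2]*h[0] + x[3]*h[1] = 1
  r_xh[-1] = x[1]*h[0] + x[2]*h[1] + x[3]*h[2] = -5
  r_xh[0] = x[0]*h[0] + x[1]*h[1] + x[2]*h[2] + x[3]*h[3] = -3
  r_xh[1] = x[0]*h[1] + x[1]*h[2] + x[2]*h[3] = -4
  r_xh[2] = x[0]*h[2] + x[1]*h[3] = -1
  r_xh[3] = x[0]*h[3] = 0
r_xh = [2, 1, -5, -3, -4, -1, 0] (for k = -3, ..., 3)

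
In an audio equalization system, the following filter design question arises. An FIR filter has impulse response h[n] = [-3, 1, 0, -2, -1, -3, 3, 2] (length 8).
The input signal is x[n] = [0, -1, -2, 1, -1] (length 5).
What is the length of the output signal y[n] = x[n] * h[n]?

For linear convolution, the output length is:
len(y) = len(x) + len(h) - 1 = 5 + 8 - 1 = 12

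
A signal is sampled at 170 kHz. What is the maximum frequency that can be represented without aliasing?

The maximum frequency that can be represented without aliasing
is the Nyquist frequency: f_max = f_s / 2 = 170 kHz / 2 = 85 kHz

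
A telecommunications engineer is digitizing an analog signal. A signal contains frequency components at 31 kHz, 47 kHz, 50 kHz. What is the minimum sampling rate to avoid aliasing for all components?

The highest frequency component is f_max = 50 kHz.
Nyquist rate = 2 * f_max = 2 * 50 kHz = 100 kHz.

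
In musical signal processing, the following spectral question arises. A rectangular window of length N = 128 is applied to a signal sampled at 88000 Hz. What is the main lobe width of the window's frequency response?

For a rectangular window of length N,
the main lobe width in frequency is 2*f_s/N.
= 2*88000/128 = 1375 Hz
This determines the minimum frequency separation for resolving two sinusoids.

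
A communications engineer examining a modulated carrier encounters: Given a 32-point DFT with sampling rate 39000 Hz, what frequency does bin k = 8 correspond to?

The frequency of DFT bin k is: f_k = k * f_s / N
f_8 = 8 * 39000 / 32 = 9750 Hz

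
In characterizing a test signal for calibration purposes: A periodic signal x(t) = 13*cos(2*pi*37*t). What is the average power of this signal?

Average power of A*cos(wt) is A^2/2.
P = 13^2 / 2 = 169/2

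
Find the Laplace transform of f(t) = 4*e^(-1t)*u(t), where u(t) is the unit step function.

Standard Laplace transform pair:
e^(-at)*u(t) <-> 1/(s+a)
With a = 1: L{4*e^(-1t)*u(t)} = 4/(s+1), ROC: Re(s) > -1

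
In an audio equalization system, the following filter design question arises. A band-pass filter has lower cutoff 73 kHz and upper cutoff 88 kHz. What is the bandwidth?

Bandwidth = f_high - f_low
= 88 kHz - 73 kHz = 15 kHz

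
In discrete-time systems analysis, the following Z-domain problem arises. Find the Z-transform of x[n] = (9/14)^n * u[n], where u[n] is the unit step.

The Z-transform of a^n * u[n] is z/(z-a) for |z| > |a|.
Here a = 9/14, so X(z) = z/(z - (9/14)) = 14z/(14z - 9)
ROC: |z| > 9/14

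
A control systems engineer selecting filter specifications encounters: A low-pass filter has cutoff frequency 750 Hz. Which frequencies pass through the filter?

A low-pass filter passes all frequencies below the cutoff frequency 750 Hz and attenuates higher frequencies.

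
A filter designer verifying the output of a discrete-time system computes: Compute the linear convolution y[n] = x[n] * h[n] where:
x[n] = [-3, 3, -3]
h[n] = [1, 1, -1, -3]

y[n] = sum_k x[k]*h[n-k]. Output length = len(x) + len(h) - 1 = 3 + 4 - 1 = 6.
y[0] = -3*1 = -3
y[1] = 3*1 + -3*1 = 0
y[2] = -3*1 + 3*1 + -3*-1 = 3
y[3] = -3*1 + 3*-1 + -3*-3 = 3
y[4] = -3*-1 + 3*-3 = -6
y[5] = -3*-3 = 9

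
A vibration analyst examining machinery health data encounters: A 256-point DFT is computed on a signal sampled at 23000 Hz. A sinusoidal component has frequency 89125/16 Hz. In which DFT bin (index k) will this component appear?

DFT frequency resolution = f_s/N = 23000/256 = 2875/32 Hz
Bin index k = f_signal / resolution = 89125/16 / 2875/32 = 62
The signal frequency 89125/16 Hz falls in DFT bin k = 62.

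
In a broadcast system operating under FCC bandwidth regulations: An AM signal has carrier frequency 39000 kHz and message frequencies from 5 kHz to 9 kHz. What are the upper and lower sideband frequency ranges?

Upper sideband (USB) = fc + [fm_low, fm_high] = 39000 + [5, 9] = [39005, 39009] kHz
Lower sideband (LSB) = fc - [fm_high, fm_low] = 39000 - [9, 5] = [38991, 38995] kHz
Total occupied spectrum: 38991 kHz to 39009 kHz (plus carrier at 39000 kHz)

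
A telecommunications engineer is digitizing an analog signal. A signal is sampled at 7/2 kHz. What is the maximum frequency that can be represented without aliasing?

The maximum frequency that can be represented without aliasing
is the Nyquist frequency: f_max = f_s / 2 = 7/2 kHz / 2 = 7/4 kHz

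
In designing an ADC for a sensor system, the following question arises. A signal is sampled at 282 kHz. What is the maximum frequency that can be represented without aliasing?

The maximum frequency that can be represented without aliasing
is the Nyquist frequency: f_max = f_s / 2 = 282 kHz / 2 = 141 kHz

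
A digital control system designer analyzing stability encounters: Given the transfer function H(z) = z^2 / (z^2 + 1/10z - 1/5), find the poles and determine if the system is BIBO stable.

Poles are roots of the denominator: z^2 + 1/10z - 1/5 = 0.
Quadratic formula: z = [-(1/10) +/- sqrt((1/10)^2 - 4*(-1/5))] / 2
Discriminant = 1/100 + 4/5 = 81/100; sqrt = 9/10.
z = (-1/10 +/- 9/10) / 2 => z = 2/5 or z = -1/2.
|p1| = 1/2, |p2| = 2/5.
For BIBO stability, all poles must lie inside the unit circle (|p| < 1).
System is STABLE since both |p| < 1.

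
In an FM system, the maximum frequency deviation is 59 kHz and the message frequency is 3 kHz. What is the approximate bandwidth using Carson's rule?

Carson's rule: BW = 2*(delta_f + f_m)
= 2*(59 + 3) kHz = 124 kHz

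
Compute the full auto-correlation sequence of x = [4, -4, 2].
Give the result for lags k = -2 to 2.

r_xx[k] = sum_m x[m]*x[m+k], indexed from 0, for k = -2 to 2:
  r_xx[-2] = x[2]*x[0] = 8
  r_xx[-1] = x[1]*x[0] + x[2]*x[1] = -24
  r_xx[0] = x[0]*x[0] + x[1]*x[1] + x[2]*x[2] = 36
  r_xx[1] = x[0]*x[1] + x[1]*x[2] = -24
  r_xx[2] = x[0]*x[2] = 8
r_xx = [8, -24, 36, -24, 8]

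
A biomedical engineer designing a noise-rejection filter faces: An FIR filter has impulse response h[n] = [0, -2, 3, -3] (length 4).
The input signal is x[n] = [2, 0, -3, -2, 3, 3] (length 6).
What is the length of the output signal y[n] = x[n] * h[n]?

For linear convolution, the output length is:
len(y) = len(x) + len(h) - 1 = 6 + 4 - 1 = 9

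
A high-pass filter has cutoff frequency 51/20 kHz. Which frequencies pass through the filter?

A high-pass filter passes all frequencies above the cutoff frequency 51/20 kHz and attenuates lower frequencies.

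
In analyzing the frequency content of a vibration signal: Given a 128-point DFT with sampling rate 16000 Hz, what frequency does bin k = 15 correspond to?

The frequency of DFT bin k is: f_k = k * f_s / N
f_15 = 15 * 16000 / 128 = 1875 Hz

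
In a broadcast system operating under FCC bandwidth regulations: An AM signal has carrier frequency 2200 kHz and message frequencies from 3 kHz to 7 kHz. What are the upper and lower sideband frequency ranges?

Upper sideband (USB) = fc + [fm_low, fm_high] = 2200 + [3, 7] = [2203, 2207] kHz
Lower sideband (LSB) = fc - [fm_high, fm_low] = 2200 - [7, 3] = [2193, 2197] kHz
Total occupied spectrum: 2193 kHz to 2207 kHz (plus carrier at 2200 kHz)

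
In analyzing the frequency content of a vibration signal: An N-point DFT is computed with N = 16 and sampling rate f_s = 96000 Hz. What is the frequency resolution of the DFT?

DFT frequency resolution = f_s / N
= 96000 / 16 = 6000 Hz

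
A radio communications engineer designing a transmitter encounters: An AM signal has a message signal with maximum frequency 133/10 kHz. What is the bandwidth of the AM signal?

In AM (double-sideband), the bandwidth is twice the message frequency.
BW = 2 * f_m = 2 * 133/10 kHz = 133/5 kHz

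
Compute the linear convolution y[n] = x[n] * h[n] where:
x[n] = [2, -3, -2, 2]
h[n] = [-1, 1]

y[n] = sum_k x[k]*h[n-k]. Output length = len(x) + len(h) - 1 = 4 + 2 - 1 = 5.
y[0] = 2*-1 = -2
y[1] = -3*-1 + 2*1 = 5
y[2] = -2*-1 + -3*1 = -1
y[3] = 2*-1 + -2*1 = -4
y[4] = 2*1 = 2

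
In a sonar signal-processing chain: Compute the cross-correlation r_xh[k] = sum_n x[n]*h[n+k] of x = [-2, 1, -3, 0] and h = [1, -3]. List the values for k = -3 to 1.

Both sequences indexed from 0 and zero outside their support.
Lags with overlap: k = -3 to 1.
  r_xh[-3] = x[3]*h[0] = 0
  r_xh[-2] = x[2]*h[0] + x[3]*h[1] = -3
  r_xh[-1] = x[1]*h[0] + x[2]*h[1] = 10
  r_xh[0] = x[0]*h[0] + x[1]*h[1] = -5
  r_xh[1] = x[0]*h[1] = 6
r_xh = [0, -3, 10, -5, 6] (for k = -3, ..., 1)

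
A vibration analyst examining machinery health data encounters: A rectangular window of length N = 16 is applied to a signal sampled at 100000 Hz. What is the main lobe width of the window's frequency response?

For a rectangular window of length N,
the main lobe width in frequency is 2*f_s/N.
= 2*100000/16 = 12500 Hz
This determines the minimum frequency separation for resolving two sinusoids.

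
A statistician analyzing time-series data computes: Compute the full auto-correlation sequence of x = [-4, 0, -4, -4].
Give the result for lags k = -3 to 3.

r_xx[k] = sum_m x[m]*x[m+k], indexed from 0, for k = -3 to 3:
  r_xx[-3] = x[3]*x[0] = 16
  r_xx[-2] = x[2]*x[0] + x[3]*x[1] = 16
  r_xx[-1] = x[1]*x[0] + x[2]*x[1] + x[3]*x[2] = 16
  r_xx[0] = x[0]*x[0] + x[1]*x[1] + x[2]*x[2] + x[3]*x[3] = 48
  r_xx[1] = x[0]*x[1] + x[1]*x[2] + x[2]*x[3] = 16
  r_xx[2] = x[0]*x[2] + x[1]*x[3] = 16
  r_xx[3] = x[0]*x[3] = 16
r_xx = [16, 16, 16, 48, 16, 16, 16]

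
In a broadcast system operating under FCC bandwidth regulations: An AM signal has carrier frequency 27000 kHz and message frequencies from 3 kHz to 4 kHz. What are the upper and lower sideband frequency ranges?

Upper sideband (USB) = fc + [fm_low, fm_high] = 27000 + [3, 4] = [27003, 27004] kHz
Lower sideband (LSB) = fc - [fm_high, fm_low] = 27000 - [4, 3] = [26996, 26997] kHz
Total occupied spectrum: 26996 kHz to 27004 kHz (plus carrier at 27000 kHz)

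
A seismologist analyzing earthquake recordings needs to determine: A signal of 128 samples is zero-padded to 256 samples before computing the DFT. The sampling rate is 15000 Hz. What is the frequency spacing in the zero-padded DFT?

Original DFT: N = 128, resolution = f_s/N = 15000/128 = 1875/16 Hz
Zero-padded DFT: N = 256, resolution = f_s/N = 15000/256 = 1875/32 Hz
Zero-padding interpolates the spectrum (finer frequency grid)
but does NOT improve the true spectral resolution (ability to resolve close frequencies).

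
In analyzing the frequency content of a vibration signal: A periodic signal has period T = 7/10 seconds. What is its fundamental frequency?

The fundamental frequency is the reciprocal of the period.
f = 1/T = 1/(7/10) = 10/7 Hz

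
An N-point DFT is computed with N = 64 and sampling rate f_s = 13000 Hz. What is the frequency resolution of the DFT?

DFT frequency resolution = f_s / N
= 13000 / 64 = 1625/8 Hz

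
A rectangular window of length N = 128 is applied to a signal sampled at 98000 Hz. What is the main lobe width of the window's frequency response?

For a rectangular window of length N,
the main lobe width in frequency is 2*f_s/N.
= 2*98000/128 = 6125/4 Hz
This determines the minimum frequency separation for resolving two sinusoids.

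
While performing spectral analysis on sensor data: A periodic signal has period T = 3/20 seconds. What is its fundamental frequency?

The fundamental frequency is the reciprocal of the period.
f = 1/T = 1/(3/20) = 20/3 Hz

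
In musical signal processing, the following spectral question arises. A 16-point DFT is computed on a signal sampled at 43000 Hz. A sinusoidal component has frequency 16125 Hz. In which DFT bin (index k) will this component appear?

DFT frequency resolution = f_s/N = 43000/16 = 5375/2 Hz
Bin index k = f_signal / resolution = 16125 / 5375/2 = 6
The signal frequency 16125 Hz falls in DFT bin k = 6.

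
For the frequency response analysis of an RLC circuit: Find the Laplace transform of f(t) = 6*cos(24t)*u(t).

Standard pair: cos(wt)*u(t) <-> s/(s^2+w^2)
With w = 24: L{6*cos(24t)*u(t)} = 6s/(s^2+576)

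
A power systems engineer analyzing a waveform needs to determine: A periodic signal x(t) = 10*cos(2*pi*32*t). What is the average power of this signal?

Average power of A*cos(wt) is A^2/2.
P = 10^2 / 2 = 100/2 = 50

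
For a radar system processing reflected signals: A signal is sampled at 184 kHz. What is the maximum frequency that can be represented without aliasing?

The maximum frequency that can be represented without aliasing
is the Nyquist frequency: f_max = f_s / 2 = 184 kHz / 2 = 92 kHz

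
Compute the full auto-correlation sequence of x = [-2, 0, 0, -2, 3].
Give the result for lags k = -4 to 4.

r_xx[k] = sum_m x[m]*x[m+k], indexed from 0, for k = -4 to 4:
  r_xx[-4] = x[4]*x[0] = -6
  r_xx[-3] = x[3]*x[0] + x[4]*x[1] = 4
  r_xx[-2] = x[2]*x[0] + x[3]*x[1] + x[4]*x[2] = 0
  r_xx[-1] = x[1]*x[0] + x[2]*x[1] + x[3]*x[2] + x[4]*x[3] = -6
  r_xx[0] = x[0]*x[0] + x[1]*x[1] + x[2]*x[2] + x[3]*x[3] + x[4]*x[4] = 17
  r_xx[1] = x[0]*x[1] + x[1]*x[2] + x[2]*x[3] + x[3]*x[4] = -6
  r_xx[2] = x[0]*x[2] + x[1]*x[3] + x[2]*x[4] = 0
  r_xx[3] = x[0]*x[3] + x[1]*x[4] = 4
  r_xx[4] = x[0]*x[4] = -6
r_xx = [-6, 4, 0, -6, 17, -6, 0, 4, -6]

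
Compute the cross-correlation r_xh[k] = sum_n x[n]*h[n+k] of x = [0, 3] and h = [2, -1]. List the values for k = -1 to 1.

Both sequences indexed from 0 and zero outside their support.
Lags with overlap: k = -1 to 1.
  r_xh[-1] = x[1]*h[0] = 6
  r_xh[0] = x[0]*h[0] + x[1]*h[1] = -3
  r_xh[1] = x[0]*h[1] = 0
r_xh = [6, -3, 0] (for k = -1, ..., 1)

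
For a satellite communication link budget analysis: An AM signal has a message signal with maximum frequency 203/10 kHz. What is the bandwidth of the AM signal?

In AM (double-sideband), the bandwidth is twice the message frequency.
BW = 2 * f_m = 2 * 203/10 kHz = 203/5 kHz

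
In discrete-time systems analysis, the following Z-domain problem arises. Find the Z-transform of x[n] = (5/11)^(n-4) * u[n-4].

Time-shifting property: if X(z) = Z{x[n]}, then Z{x[n-d]} = z^(-d) * X(z)
X(z) = z/(z - 5/11) for x[n] = (5/11)^n * u[n]
Z{x[n-4]} = z^(-4) * z/(z - 5/11) = z^(-3)/(z - 5/11)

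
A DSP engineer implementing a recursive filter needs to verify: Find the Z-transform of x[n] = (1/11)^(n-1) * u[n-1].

Time-shifting property: if X(z) = Z{x[n]}, then Z{x[n-d]} = z^(-d) * X(z)
X(z) = z/(z - 1/11) for x[n] = (1/11)^n * u[n]
Z{x[n-1]} = z^(-1) * z/(z - 1/11) = 1/(z - 1/11)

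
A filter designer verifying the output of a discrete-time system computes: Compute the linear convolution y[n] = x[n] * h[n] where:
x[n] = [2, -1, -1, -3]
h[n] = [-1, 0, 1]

y[n] = sum_k x[k]*h[n-k]. Output length = len(x) + len(h) - 1 = 4 + 3 - 1 = 6.
y[0] = 2*-1 = -2
y[1] = -1*-1 + 2*0 = 1
y[2] = -1*-1 + -1*0 + 2*1 = 3
y[3] = -3*-1 + -1*0 + -1*1 = 2
y[4] = -3*0 + -1*1 = -1
y[5] = -3*1 = -3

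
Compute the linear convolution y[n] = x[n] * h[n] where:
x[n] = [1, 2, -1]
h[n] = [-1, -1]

y[n] = sum_k x[k]*h[n-k]. Output length = len(x) + len(h) - 1 = 3 + 2 - 1 = 4.
y[0] = 1*-1 = -1
y[1] = 2*-1 + 1*-1 = -3
y[2] = -1*-1 + 2*-1 = -1
y[3] = -1*-1 = 1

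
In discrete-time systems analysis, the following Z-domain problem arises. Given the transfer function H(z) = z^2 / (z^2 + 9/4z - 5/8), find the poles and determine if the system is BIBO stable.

Poles are roots of the denominator: z^2 + 9/4z - 5/8 = 0.
Quadratic formula: z = [-(9/4) +/- sqrt((9/4)^2 - 4*(-5/8))] / 2
Discriminant = 81/16 + 5/2 = 121/16; sqrt = 11/4.
z = (-9/4 +/- 11/4) / 2 => z = 1/4 or z = -5/2.
|p1| = 5/2, |p2| = 1/4.
For BIBO stability, all poles must lie inside the unit circle (|p| < 1).
System is UNSTABLE since at least one |p| >= 1.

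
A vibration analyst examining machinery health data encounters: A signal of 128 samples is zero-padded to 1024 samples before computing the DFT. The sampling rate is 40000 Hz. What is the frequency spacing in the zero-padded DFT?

Original DFT: N = 128, resolution = f_s/N = 40000/128 = 625/2 Hz
Zero-padded DFT: N = 1024, resolution = f_s/N = 40000/1024 = 625/16 Hz
Zero-padding interpolates the spectrum (finer frequency grid)
but does NOT improve the true spectral resolution (ability to resolve close frequencies).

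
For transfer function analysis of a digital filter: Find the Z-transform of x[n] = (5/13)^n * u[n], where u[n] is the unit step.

The Z-transform of a^n * u[n] is z/(z-a) for |z| > |a|.
Here a = 5/13, so X(z) = z/(z - (5/13)) = 13z/(13z - 5)
ROC: |z| > 5/13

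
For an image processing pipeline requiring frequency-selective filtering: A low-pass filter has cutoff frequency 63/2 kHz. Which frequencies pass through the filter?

A low-pass filter passes all frequencies below the cutoff frequency 63/2 kHz and attenuates higher frequencies.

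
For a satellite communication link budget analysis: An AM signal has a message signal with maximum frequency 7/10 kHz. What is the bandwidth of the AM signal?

In AM (double-sideband), the bandwidth is twice the message frequency.
BW = 2 * f_m = 2 * 7/10 kHz = 7/5 kHz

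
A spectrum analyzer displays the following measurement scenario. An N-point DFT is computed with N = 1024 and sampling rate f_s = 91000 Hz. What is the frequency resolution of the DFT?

DFT frequency resolution = f_s / N
= 91000 / 1024 = 11375/128 Hz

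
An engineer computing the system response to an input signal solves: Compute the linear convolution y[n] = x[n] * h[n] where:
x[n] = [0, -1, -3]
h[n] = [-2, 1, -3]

y[n] = sum_k x[k]*h[n-k]. Output length = len(x) + len(h) - 1 = 3 + 3 - 1 = 5.
y[0] = 0*-2 = 0
y[1] = -1*-2 + 0*1 = 2
y[2] = -3*-2 + -1*1 + 0*-3 = 5
y[3] = -3*1 + -1*-3 = 0
y[4] = -3*-3 = 9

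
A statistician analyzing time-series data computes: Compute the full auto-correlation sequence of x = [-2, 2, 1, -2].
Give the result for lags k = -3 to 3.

r_xx[k] = sum_m x[m]*x[m+k], indexed from 0, for k = -3 to 3:
  r_xx[-3] = x[3]*x[0] = 4
  r_xx[-2] = x[2]*x[0] + x[3]*x[1] = -6
  r_xx[-1] = x[1]*x[0] + x[2]*x[1] + x[3]*x[2] = -4
  r_xx[0] = x[0]*x[0] + x[1]*x[1] + x[2]*x[2] + x[3]*x[3] = 13
  r_xx[1] = x[0]*x[1] + x[1]*x[2] + x[2]*x[3] = -4
  r_xx[2] = x[0]*x[2] + x[1]*x[3] = -6
  r_xx[3] = x[0]*x[3] = 4
r_xx = [4, -6, -4, 13, -4, -6, 4]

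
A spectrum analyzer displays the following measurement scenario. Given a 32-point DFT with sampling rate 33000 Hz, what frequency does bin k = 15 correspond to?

The frequency of DFT bin k is: f_k = k * f_s / N
f_15 = 15 * 33000 / 32 = 61875/4 Hz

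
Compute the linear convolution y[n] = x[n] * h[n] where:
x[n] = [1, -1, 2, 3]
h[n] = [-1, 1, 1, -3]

y[n] = sum_k x[k]*h[n-k]. Output length = len(x) + len(h) - 1 = 4 + 4 - 1 = 7.
y[0] = 1*-1 = -1
y[1] = -1*-1 + 1*1 = 2
y[2] = 2*-1 + -1*1 + 1*1 = -2
y[3] = 3*-1 + 2*1 + -1*1 + 1*-3 = -5
y[4] = 3*1 + 2*1 + -1*-3 = 8
y[5] = 3*1 + 2*-3 = -3
y[6] = 3*-3 = -9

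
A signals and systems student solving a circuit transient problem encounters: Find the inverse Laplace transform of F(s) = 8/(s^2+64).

Standard pair: w/(s^2+w^2) <-> sin(wt)*u(t)
Recognize w^2 = 64, so w = 8; numerator 8 = 1*8.
f(t) = sin(8t)*u(t)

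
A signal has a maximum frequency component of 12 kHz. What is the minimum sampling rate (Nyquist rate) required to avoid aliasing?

By the Nyquist-Shannon sampling theorem,
the minimum sampling rate (Nyquist rate) must be at least 2 * f_max.
Nyquist rate = 2 * 12 kHz = 24 kHz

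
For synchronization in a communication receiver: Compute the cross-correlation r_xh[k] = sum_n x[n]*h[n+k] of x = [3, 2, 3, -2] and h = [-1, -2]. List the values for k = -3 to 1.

Both sequences indexed from 0 and zero outside their support.
Lags with overlap: k = -3 to 1.
  r_xh[-3] = x[3]*h[0] = 2
  r_xh[-2] = x[2]*h[0] + x[3]*h[1] = 1
  r_xh[-1] = x[1]*h[0] + x[2]*h[1] = -8
  r_xh[0] = x[0]*h[0] + x[1]*h[1] = -7
  r_xh[1] = x[0]*h[1] = -6
r_xh = [2, 1, -8, -7, -6] (for k = -3, ..., 1)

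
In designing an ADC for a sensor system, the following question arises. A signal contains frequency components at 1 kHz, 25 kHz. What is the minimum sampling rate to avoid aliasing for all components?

The highest frequency component is f_max = 25 kHz.
Nyquist rate = 2 * f_max = 2 * 25 kHz = 50 kHz.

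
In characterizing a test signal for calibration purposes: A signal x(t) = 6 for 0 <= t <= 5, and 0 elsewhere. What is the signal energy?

Energy = integral of |x(t)|^2 dt over the signal duration
= 6^2 * 5 = 36 * 5 = 180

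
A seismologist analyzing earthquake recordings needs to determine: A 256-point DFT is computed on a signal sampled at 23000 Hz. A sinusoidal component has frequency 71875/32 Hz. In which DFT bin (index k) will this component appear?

DFT frequency resolution = f_s/N = 23000/256 = 2875/32 Hz
Bin index k = f_signal / resolution = 71875/32 / 2875/32 = 25
The signal frequency 71875/32 Hz falls in DFT bin k = 25.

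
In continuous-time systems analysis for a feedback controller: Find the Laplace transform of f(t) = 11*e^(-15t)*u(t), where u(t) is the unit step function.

Standard Laplace transform pair:
e^(-at)*u(t) <-> 1/(s+a)
With a = 15: L{11*e^(-15t)*u(t)} = 11/(s+15), ROC: Re(s) > -15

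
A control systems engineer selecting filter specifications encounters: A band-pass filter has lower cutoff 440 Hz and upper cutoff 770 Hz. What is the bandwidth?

Bandwidth = f_high - f_low
= 770 Hz - 440 Hz = 330 Hz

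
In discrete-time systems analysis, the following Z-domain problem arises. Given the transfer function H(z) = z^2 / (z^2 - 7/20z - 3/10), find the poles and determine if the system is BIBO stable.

Poles are roots of the denominator: z^2 - 7/20z - 3/10 = 0.
Quadratic formula: z = [-(-7/20) +/- sqrt((-7/20)^2 - 4*(-3/10))] / 2
Discriminant = 49/400 + 6/5 = 529/400; sqrt = 23/20.
z = (7/20 +/- 23/20) / 2 => z = 3/4 or z = -2/5.
|p1| = 3/4, |p2| = 2/5.
For BIBO stability, all poles must lie inside the unit circle (|p| < 1).
System is STABLE since both |p| < 1.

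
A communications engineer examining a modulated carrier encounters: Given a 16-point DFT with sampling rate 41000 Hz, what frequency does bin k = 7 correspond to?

The frequency of DFT bin k is: f_k = k * f_s / N
f_7 = 7 * 41000 / 16 = 35875/2 Hz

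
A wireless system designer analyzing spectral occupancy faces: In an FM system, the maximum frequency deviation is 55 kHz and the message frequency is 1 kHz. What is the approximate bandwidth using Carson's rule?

Carson's rule: BW = 2*(delta_f + f_m)
= 2*(55 + 1) kHz = 112 kHz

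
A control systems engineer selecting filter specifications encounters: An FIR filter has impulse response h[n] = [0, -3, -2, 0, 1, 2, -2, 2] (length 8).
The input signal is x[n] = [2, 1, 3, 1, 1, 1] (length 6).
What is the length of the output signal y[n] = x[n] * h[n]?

For linear convolution, the output length is:
len(y) = len(x) + len(h) - 1 = 6 + 8 - 1 = 13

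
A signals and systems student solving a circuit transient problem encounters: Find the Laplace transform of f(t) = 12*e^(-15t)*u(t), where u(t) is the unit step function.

Standard Laplace transform pair:
e^(-at)*u(t) <-> 1/(s+a)
With a = 15: L{12*e^(-15t)*u(t)} = 12/(s+15), ROC: Re(s) > -15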